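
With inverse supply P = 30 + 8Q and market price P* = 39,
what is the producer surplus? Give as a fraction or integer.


Minimum supply price (at Q=0): P_min = 30
Quantity supplied at P* = 39:
Q* = (39 - 30)/8 = 9/8
PS = (1/2) * Q* * (P* - P_min)
PS = (1/2) * 9/8 * (39 - 30)
PS = (1/2) * 9/8 * 9 = 81/16

81/16


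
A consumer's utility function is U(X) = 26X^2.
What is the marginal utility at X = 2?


MU = dU/dX = 26*2*X^(2-1)
MU = 52*X^1
At X = 2:
MU = 52 * 2^1
MU = 52 * 2 = 104

104


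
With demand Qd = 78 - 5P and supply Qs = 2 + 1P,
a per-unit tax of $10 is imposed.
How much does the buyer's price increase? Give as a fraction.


With a per-unit tax, the buyer's price increase depends on relative slopes.
Supply slope: d = 1, Demand slope: b = 5
Buyer's price increase = d * tax / (b + d)
= 1 * 10 / (5 + 1)
= 10 / 6 = 5/3

5/3


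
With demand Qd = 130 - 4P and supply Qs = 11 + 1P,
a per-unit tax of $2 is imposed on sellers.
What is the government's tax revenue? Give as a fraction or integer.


With tax on sellers, new supply: Qs' = 11 + 1(P - 2)
= 9 + 1P
New equilibrium quantity:
Q_new = 166/5
Tax revenue = tax * Q_new = 2 * 166/5 = 332/5

332/5


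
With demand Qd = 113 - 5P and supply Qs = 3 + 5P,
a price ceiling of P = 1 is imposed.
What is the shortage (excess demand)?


At P = 1:
Qd = 113 - 5*1 = 108
Qs = 3 + 5*1 = 8
Shortage = Qd - Qs = 108 - 8 = 100

100


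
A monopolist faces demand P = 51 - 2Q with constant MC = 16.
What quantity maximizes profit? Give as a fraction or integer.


TR = P*Q = (51 - 2Q)Q = 51Q - 2Q^2
MR = dTR/dQ = 51 - 4Q
Set MR = MC:
51 - 4Q = 16
35 = 4Q
Q* = 35/4 = 35/4

35/4


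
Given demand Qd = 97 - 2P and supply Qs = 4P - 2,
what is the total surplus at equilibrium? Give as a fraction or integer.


Find equilibrium: 97 - 2P = 4P - 2
97 + 2 = 6P
P* = 99/6 = 33/2
Q* = 4*33/2 - 2 = 64
Inverse demand: P = 97/2 - Q/2, so P_max = 97/2
Inverse supply: P = 1/2 + Q/4, so P_min = 1/2
CS = (1/2) * 64 * (97/2 - 33/2) = 1024
PS = (1/2) * 64 * (33/2 - 1/2) = 512
TS = CS + PS = 1024 + 512 = 1536

1536


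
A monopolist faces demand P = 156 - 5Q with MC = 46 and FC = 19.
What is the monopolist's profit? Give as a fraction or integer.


MR = MC: 156 - 10Q = 46
Q* = 11
P* = 156 - 5*11 = 101
Profit = (P* - MC)*Q* - FC
= (101 - 46)*11 - 19
= 55*11 - 19
= 605 - 19 = 586

586


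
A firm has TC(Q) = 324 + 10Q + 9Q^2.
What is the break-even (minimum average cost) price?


AC(Q) = 324/Q + 10 + 9Q
To minimize: dAC/dQ = -324/Q^2 + 9 = 0
Q^2 = 324/9 = 36
Q* = 6
Min AC = 324/6 + 10 + 9*6
Min AC = 54 + 10 + 54 = 118

118


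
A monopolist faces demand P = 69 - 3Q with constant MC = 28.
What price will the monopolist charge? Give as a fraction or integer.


MR = 69 - 6Q
Set MR = MC: 69 - 6Q = 28
Q* = 41/6
Substitute into demand:
P* = 69 - 3*41/6 = 97/2

97/2


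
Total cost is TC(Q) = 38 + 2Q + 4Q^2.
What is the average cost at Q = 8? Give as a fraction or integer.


TC(8) = 38 + 2*8 + 4*8^2
TC(8) = 38 + 16 + 256 = 310
AC = TC/Q = 310/8 = 155/4

155/4


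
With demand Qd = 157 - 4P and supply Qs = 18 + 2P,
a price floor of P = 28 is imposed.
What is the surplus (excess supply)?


At P = 28:
Qd = 157 - 4*28 = 45
Qs = 18 + 2*28 = 74
Surplus = Qs - Qd = 74 - 45 = 29

29


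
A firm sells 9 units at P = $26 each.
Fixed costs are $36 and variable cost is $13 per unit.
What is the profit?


Total Revenue = P * Q = 26 * 9 = $234
Total Cost = FC + VC*Q = 36 + 13*9 = $153
Profit = TR - TC = 234 - 153 = $81

$81


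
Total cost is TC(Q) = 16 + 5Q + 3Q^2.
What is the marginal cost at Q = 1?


MC = dTC/dQ = 5 + 2*3*Q
At Q = 1:
MC = 5 + 6*1
MC = 5 + 6 = 11

11


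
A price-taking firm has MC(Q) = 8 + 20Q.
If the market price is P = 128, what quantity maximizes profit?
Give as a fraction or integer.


In perfect competition, profit is maximized where P = MC.
128 = 8 + 20Q
120 = 20Q
Q* = 120/20 = 6

6


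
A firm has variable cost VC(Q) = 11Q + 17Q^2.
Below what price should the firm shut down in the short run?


AVC(Q) = VC(Q)/Q = 11 + 17Q
AVC is increasing in Q, so minimum AVC is at Q -> 0+.
Min AVC = 11
The firm should shut down if P < 11.

11


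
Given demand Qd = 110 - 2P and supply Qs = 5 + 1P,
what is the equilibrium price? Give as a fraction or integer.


At equilibrium, Qd = Qs.
110 - 2P = 5 + 1P
110 - 5 = 2P + 1P
105 = 3P
P* = 105/3 = 35

35


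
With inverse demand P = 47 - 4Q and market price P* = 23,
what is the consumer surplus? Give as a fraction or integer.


Maximum willingness to pay (at Q=0): P_max = 47
Quantity demanded at P* = 23:
Q* = (47 - 23)/4 = 6
CS = (1/2) * Q* * (P_max - P*)
CS = (1/2) * 6 * (47 - 23)
CS = (1/2) * 6 * 24 = 72

72


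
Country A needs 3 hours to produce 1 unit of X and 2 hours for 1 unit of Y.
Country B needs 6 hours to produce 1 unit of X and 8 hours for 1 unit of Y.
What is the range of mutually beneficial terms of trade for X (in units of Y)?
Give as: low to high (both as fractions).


Opportunity cost of X for Country A = hours_X / hours_Y = 3/2 = 3/2 units of Y
Opportunity cost of X for Country B = hours_X / hours_Y = 6/8 = 3/4 units of Y
Terms of trade must be between the two opportunity costs.
Range: 3/4 to 3/2

3/4 to 3/2


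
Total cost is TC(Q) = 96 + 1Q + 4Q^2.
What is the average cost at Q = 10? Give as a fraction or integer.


TC(10) = 96 + 1*10 + 4*10^2
TC(10) = 96 + 10 + 400 = 506
AC = TC/Q = 506/10 = 253/5

253/5


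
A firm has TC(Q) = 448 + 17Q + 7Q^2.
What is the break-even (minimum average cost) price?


AC(Q) = 448/Q + 17 + 7Q
To minimize: dAC/dQ = -448/Q^2 + 7 = 0
Q^2 = 448/7 = 64
Q* = 8
Min AC = 448/8 + 17 + 7*8
Min AC = 56 + 17 + 56 = 129

129


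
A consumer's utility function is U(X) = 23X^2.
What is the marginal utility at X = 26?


MU = dU/dX = 23*2*X^(2-1)
MU = 46*X^1
At X = 26:
MU = 46 * 26^1
MU = 46 * 26 = 1196

1196


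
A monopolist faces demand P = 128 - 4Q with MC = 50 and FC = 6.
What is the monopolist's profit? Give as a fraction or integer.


MR = MC: 128 - 8Q = 50
Q* = 39/4
P* = 128 - 4*39/4 = 89
Profit = (P* - MC)*Q* - FC
= (89 - 50)*39/4 - 6
= 39*39/4 - 6
= 1521/4 - 6 = 1497/4

1497/4


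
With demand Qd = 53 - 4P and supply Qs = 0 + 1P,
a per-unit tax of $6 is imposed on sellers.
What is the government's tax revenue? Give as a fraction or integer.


With tax on sellers, new supply: Qs' = 0 + 1(P - 6)
= 1P - 6
New equilibrium quantity:
Q_new = 29/5
Tax revenue = tax * Q_new = 6 * 29/5 = 174/5

174/5


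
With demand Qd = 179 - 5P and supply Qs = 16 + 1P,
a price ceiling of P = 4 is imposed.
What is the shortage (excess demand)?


At P = 4:
Qd = 179 - 5*4 = 159
Qs = 16 + 1*4 = 20
Shortage = Qd - Qs = 159 - 20 = 139

139


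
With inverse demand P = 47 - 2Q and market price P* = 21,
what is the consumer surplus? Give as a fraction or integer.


Maximum willingness to pay (at Q=0): P_max = 47
Quantity demanded at P* = 21:
Q* = (47 - 21)/2 = 13
CS = (1/2) * Q* * (P_max - P*)
CS = (1/2) * 13 * (47 - 21)
CS = (1/2) * 13 * 26 = 169

169


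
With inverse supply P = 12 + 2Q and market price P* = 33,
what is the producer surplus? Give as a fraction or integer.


Minimum supply price (at Q=0): P_min = 12
Quantity supplied at P* = 33:
Q* = (33 - 12)/2 = 21/2
PS = (1/2) * Q* * (P* - P_min)
PS = (1/2) * 21/2 * (33 - 12)
PS = (1/2) * 21/2 * 21 = 441/4

441/4


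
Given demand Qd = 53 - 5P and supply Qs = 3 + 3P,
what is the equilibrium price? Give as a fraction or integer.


At equilibrium, Qd = Qs.
53 - 5P = 3 + 3P
53 - 3 = 5P + 3P
50 = 8P
P* = 50/8 = 25/4

25/4


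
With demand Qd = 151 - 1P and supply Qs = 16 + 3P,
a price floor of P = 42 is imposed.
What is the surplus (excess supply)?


At P = 42:
Qd = 151 - 1*42 = 109
Qs = 16 + 3*42 = 142
Surplus = Qs - Qd = 142 - 109 = 33

33


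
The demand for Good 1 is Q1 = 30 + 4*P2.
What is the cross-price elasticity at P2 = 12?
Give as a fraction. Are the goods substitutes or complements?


dQ1/dP2 = 4
At P2 = 12: Q1 = 30 + 4*12 = 78
Exy = (dQ1/dP2)(P2/Q1) = 4 * 12 / 78 = 8/13
Since Exy > 0, the goods are substitutes.

8/13 (substitutes)


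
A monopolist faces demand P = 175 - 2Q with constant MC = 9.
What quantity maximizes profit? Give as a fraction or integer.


TR = P*Q = (175 - 2Q)Q = 175Q - 2Q^2
MR = dTR/dQ = 175 - 4Q
Set MR = MC:
175 - 4Q = 9
166 = 4Q
Q* = 166/4 = 83/2

83/2


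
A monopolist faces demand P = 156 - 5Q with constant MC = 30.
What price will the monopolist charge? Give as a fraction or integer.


MR = 156 - 10Q
Set MR = MC: 156 - 10Q = 30
Q* = 63/5
Substitute into demand:
P* = 156 - 5*63/5 = 93

93


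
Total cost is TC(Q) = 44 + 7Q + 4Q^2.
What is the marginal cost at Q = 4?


MC = dTC/dQ = 7 + 2*4*Q
At Q = 4:
MC = 7 + 8*4
MC = 7 + 32 = 39

39


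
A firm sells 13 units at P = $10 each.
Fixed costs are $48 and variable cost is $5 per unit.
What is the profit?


Total Revenue = P * Q = 10 * 13 = $130
Total Cost = FC + VC*Q = 48 + 5*13 = $113
Profit = TR - TC = 130 - 113 = $17

$17


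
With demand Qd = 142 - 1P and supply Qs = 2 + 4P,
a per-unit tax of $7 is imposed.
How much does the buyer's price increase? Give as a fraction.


With a per-unit tax, the buyer's price increase depends on relative slopes.
Supply slope: d = 4, Demand slope: b = 1
Buyer's price increase = d * tax / (b + d)
= 4 * 7 / (1 + 4)
= 28 / 5 = 28/5

28/5


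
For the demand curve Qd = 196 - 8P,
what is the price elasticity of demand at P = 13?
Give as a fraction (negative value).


dQ/dP = -8
At P = 13: Q = 196 - 8*13 = 92
E = (dQ/dP)(P/Q) = (-8)(13/92) = -26/23

-26/23


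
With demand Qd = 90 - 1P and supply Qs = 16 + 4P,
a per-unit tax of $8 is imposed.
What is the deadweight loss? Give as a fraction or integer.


Pre-tax equilibrium quantity: Q* = 376/5
Post-tax equilibrium quantity: Q_tax = 344/5
Reduction in quantity: Q* - Q_tax = 32/5
DWL = (1/2) * tax * (Q* - Q_tax)
DWL = (1/2) * 8 * 32/5 = 128/5

128/5


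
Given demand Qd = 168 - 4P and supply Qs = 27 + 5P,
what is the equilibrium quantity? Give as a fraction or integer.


First find equilibrium price:
168 - 4P = 27 + 5P
P* = 141/9 = 47/3
Then substitute into demand:
Q* = 168 - 4 * 47/3 = 316/3

316/3


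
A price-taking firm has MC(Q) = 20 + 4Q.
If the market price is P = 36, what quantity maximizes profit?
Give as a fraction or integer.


In perfect competition, profit is maximized where P = MC.
36 = 20 + 4Q
16 = 4Q
Q* = 16/4 = 4

4


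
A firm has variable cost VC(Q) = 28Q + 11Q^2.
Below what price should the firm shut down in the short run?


AVC(Q) = VC(Q)/Q = 28 + 11Q
AVC is increasing in Q, so minimum AVC is at Q -> 0+.
Min AVC = 28
The firm should shut down if P < 28.

28


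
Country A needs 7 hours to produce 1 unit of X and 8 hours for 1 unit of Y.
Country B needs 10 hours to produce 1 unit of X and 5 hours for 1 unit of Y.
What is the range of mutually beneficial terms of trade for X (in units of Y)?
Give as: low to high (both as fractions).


Opportunity cost of X for Country A = hours_X / hours_Y = 7/8 = 7/8 units of Y
Opportunity cost of X for Country B = hours_X / hours_Y = 10/5 = 2 units of Y
Terms of trade must be between the two opportunity costs.
Range: 7/8 to 2

7/8 to 2


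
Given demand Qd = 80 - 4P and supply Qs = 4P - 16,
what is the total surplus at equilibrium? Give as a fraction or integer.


Find equilibrium: 80 - 4P = 4P - 16
80 + 16 = 8P
P* = 96/8 = 12
Q* = 4*12 - 16 = 32
Inverse demand: P = 20 - Q/4, so P_max = 20
Inverse supply: P = 4 + Q/4, so P_min = 4
CS = (1/2) * 32 * (20 - 12) = 128
PS = (1/2) * 32 * (12 - 4) = 128
TS = CS + PS = 128 + 128 = 256

256


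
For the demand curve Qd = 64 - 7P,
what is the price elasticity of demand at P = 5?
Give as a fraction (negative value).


dQ/dP = -7
At P = 5: Q = 64 - 7*5 = 29
E = (dQ/dP)(P/Q) = (-7)(5/29) = -35/29

-35/29


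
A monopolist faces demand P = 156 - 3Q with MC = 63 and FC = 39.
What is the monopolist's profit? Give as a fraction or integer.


MR = MC: 156 - 6Q = 63
Q* = 31/2
P* = 156 - 3*31/2 = 219/2
Profit = (P* - MC)*Q* - FC
= (219/2 - 63)*31/2 - 39
= 93/2*31/2 - 39
= 2883/4 - 39 = 2727/4

2727/4


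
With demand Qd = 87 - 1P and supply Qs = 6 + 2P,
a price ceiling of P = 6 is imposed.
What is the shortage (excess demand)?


At P = 6:
Qd = 87 - 1*6 = 81
Qs = 6 + 2*6 = 18
Shortage = Qd - Qs = 81 - 18 = 63

63


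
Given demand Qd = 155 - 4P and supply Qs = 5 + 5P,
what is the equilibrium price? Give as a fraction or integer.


At equilibrium, Qd = Qs.
155 - 4P = 5 + 5P
155 - 5 = 4P + 5P
150 = 9P
P* = 150/9 = 50/3

50/3


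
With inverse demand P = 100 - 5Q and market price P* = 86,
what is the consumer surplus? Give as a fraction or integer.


Maximum willingness to pay (at Q=0): P_max = 100
Quantity demanded at P* = 86:
Q* = (100 - 86)/5 = 14/5
CS = (1/2) * Q* * (P_max - P*)
CS = (1/2) * 14/5 * (100 - 86)
CS = (1/2) * 14/5 * 14 = 98/5

98/5


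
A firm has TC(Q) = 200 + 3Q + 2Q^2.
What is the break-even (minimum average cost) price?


AC(Q) = 200/Q + 3 + 2Q
To minimize: dAC/dQ = -200/Q^2 + 2 = 0
Q^2 = 200/2 = 100
Q* = 10
Min AC = 200/10 + 3 + 2*10
Min AC = 20 + 3 + 20 = 43

43


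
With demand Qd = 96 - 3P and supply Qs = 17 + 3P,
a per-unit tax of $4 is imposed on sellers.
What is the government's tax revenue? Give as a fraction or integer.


With tax on sellers, new supply: Qs' = 17 + 3(P - 4)
= 5 + 3P
New equilibrium quantity:
Q_new = 101/2
Tax revenue = tax * Q_new = 4 * 101/2 = 202

202


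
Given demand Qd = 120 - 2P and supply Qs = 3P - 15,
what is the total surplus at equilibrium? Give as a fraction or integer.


Find equilibrium: 120 - 2P = 3P - 15
120 + 15 = 5P
P* = 135/5 = 27
Q* = 3*27 - 15 = 66
Inverse demand: P = 60 - Q/2, so P_max = 60
Inverse supply: P = 5 + Q/3, so P_min = 5
CS = (1/2) * 66 * (60 - 27) = 1089
PS = (1/2) * 66 * (27 - 5) = 726
TS = CS + PS = 1089 + 726 = 1815

1815


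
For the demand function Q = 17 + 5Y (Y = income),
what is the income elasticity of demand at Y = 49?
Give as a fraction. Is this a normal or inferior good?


dQ/dY = 5
At Y = 49: Q = 17 + 5*49 = 262
Ey = (dQ/dY)(Y/Q) = 5 * 49 / 262 = 245/262
Since Ey > 0, this is a normal good.

245/262 (normal good)


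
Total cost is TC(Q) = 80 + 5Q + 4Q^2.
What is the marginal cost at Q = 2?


MC = dTC/dQ = 5 + 2*4*Q
At Q = 2:
MC = 5 + 8*2
MC = 5 + 16 = 21

21


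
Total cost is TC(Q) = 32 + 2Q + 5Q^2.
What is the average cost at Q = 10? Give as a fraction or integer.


TC(10) = 32 + 2*10 + 5*10^2
TC(10) = 32 + 20 + 500 = 552
AC = TC/Q = 552/10 = 276/5

276/5


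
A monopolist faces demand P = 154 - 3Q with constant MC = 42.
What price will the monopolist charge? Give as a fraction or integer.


MR = 154 - 6Q
Set MR = MC: 154 - 6Q = 42
Q* = 56/3
Substitute into demand:
P* = 154 - 3*56/3 = 98

98


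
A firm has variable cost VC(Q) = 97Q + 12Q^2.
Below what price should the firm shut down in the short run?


AVC(Q) = VC(Q)/Q = 97 + 12Q
AVC is increasing in Q, so minimum AVC is at Q -> 0+.
Min AVC = 97
The firm should shut down if P < 97.

97


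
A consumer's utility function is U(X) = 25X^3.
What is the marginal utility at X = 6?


MU = dU/dX = 25*3*X^(3-1)
MU = 75*X^2
At X = 6:
MU = 75 * 6^2
MU = 75 * 36 = 2700

2700


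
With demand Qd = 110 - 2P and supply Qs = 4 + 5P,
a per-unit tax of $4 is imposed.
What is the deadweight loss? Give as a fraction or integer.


Pre-tax equilibrium quantity: Q* = 558/7
Post-tax equilibrium quantity: Q_tax = 74
Reduction in quantity: Q* - Q_tax = 40/7
DWL = (1/2) * tax * (Q* - Q_tax)
DWL = (1/2) * 4 * 40/7 = 80/7

80/7


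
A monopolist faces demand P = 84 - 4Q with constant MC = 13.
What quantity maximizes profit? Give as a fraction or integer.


TR = P*Q = (84 - 4Q)Q = 84Q - 4Q^2
MR = dTR/dQ = 84 - 8Q
Set MR = MC:
84 - 8Q = 13
71 = 8Q
Q* = 71/8 = 71/8

71/8


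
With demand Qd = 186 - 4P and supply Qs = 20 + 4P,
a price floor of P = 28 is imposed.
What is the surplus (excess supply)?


At P = 28:
Qd = 186 - 4*28 = 74
Qs = 20 + 4*28 = 132
Surplus = Qs - Qd = 132 - 74 = 58

58


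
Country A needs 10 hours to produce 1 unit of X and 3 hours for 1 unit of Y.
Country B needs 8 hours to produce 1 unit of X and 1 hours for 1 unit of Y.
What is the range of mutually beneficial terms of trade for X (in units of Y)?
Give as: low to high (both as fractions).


Opportunity cost of X for Country A = hours_X / hours_Y = 10/3 = 10/3 units of Y
Opportunity cost of X for Country B = hours_X / hours_Y = 8/1 = 8 units of Y
Terms of trade must be between the two opportunity costs.
Range: 10/3 to 8

10/3 to 8


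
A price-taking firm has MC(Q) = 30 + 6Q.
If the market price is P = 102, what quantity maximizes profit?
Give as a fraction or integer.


In perfect competition, profit is maximized where P = MC.
102 = 30 + 6Q
72 = 6Q
Q* = 72/6 = 12

12


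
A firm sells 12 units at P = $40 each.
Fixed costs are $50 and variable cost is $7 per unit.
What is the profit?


Total Revenue = P * Q = 40 * 12 = $480
Total Cost = FC + VC*Q = 50 + 7*12 = $134
Profit = TR - TC = 480 - 134 = $346

$346


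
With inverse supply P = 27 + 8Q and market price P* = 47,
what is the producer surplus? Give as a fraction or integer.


Minimum supply price (at Q=0): P_min = 27
Quantity supplied at P* = 47:
Q* = (47 - 27)/8 = 5/2
PS = (1/2) * Q* * (P* - P_min)
PS = (1/2) * 5/2 * (47 - 27)
PS = (1/2) * 5/2 * 20 = 25

25


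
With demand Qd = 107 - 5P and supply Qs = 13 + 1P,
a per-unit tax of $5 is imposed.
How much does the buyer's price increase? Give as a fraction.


With a per-unit tax, the buyer's price increase depends on relative slopes.
Supply slope: d = 1, Demand slope: b = 5
Buyer's price increase = d * tax / (b + d)
= 1 * 5 / (5 + 1)
= 5 / 6 = 5/6

5/6


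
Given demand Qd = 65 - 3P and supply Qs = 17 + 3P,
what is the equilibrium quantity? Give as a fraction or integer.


First find equilibrium price:
65 - 3P = 17 + 3P
P* = 48/6 = 8
Then substitute into demand:
Q* = 65 - 3 * 8 = 41

41


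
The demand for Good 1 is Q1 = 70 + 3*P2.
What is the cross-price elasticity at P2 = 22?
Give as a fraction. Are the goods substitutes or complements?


dQ1/dP2 = 3
At P2 = 22: Q1 = 70 + 3*22 = 136
Exy = (dQ1/dP2)(P2/Q1) = 3 * 22 / 136 = 33/68
Since Exy > 0, the goods are substitutes.

33/68 (substitutes)


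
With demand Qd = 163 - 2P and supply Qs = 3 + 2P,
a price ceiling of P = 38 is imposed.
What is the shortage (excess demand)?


At P = 38:
Qd = 163 - 2*38 = 87
Qs = 3 + 2*38 = 79
Shortage = Qd - Qs = 87 - 79 = 8

8


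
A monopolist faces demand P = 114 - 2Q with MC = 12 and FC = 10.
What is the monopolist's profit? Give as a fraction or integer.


MR = MC: 114 - 4Q = 12
Q* = 51/2
P* = 114 - 2*51/2 = 63
Profit = (P* - MC)*Q* - FC
= (63 - 12)*51/2 - 10
= 51*51/2 - 10
= 2601/2 - 10 = 2581/2

2581/2


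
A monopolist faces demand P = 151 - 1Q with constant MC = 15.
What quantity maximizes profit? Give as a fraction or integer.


TR = P*Q = (151 - 1Q)Q = 151Q - 1Q^2
MR = dTR/dQ = 151 - 2Q
Set MR = MC:
151 - 2Q = 15
136 = 2Q
Q* = 136/2 = 68

68


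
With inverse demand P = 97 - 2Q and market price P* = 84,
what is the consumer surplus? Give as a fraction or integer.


Maximum willingness to pay (at Q=0): P_max = 97
Quantity demanded at P* = 84:
Q* = (97 - 84)/2 = 13/2
CS = (1/2) * Q* * (P_max - P*)
CS = (1/2) * 13/2 * (97 - 84)
CS = (1/2) * 13/2 * 13 = 169/4

169/4


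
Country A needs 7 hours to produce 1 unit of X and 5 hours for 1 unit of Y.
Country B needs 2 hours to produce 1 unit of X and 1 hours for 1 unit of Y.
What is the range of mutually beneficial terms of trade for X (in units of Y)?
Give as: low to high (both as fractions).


Opportunity cost of X for Country A = hours_X / hours_Y = 7/5 = 7/5 units of Y
Opportunity cost of X for Country B = hours_X / hours_Y = 2/1 = 2 units of Y
Terms of trade must be between the two opportunity costs.
Range: 7/5 to 2

7/5 to 2


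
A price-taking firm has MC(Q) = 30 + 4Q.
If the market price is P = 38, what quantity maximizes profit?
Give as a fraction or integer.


In perfect competition, profit is maximized where P = MC.
38 = 30 + 4Q
8 = 4Q
Q* = 8/4 = 2

2


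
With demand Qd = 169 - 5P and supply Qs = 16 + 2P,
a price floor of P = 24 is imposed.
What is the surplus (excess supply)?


At P = 24:
Qd = 169 - 5*24 = 49
Qs = 16 + 2*24 = 64
Surplus = Qs - Qd = 64 - 49 = 15

15


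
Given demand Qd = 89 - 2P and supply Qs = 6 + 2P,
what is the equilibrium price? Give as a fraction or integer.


At equilibrium, Qd = Qs.
89 - 2P = 6 + 2P
89 - 6 = 2P + 2P
83 = 4P
P* = 83/4 = 83/4

83/4


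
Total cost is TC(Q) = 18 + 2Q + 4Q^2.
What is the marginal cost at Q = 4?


MC = dTC/dQ = 2 + 2*4*Q
At Q = 4:
MC = 2 + 8*4
MC = 2 + 32 = 34

34


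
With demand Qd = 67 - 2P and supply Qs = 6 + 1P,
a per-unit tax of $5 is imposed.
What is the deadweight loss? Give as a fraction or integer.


Pre-tax equilibrium quantity: Q* = 79/3
Post-tax equilibrium quantity: Q_tax = 23
Reduction in quantity: Q* - Q_tax = 10/3
DWL = (1/2) * tax * (Q* - Q_tax)
DWL = (1/2) * 5 * 10/3 = 25/3

25/3


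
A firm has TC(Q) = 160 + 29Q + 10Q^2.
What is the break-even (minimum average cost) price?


AC(Q) = 160/Q + 29 + 10Q
To minimize: dAC/dQ = -160/Q^2 + 10 = 0
Q^2 = 160/10 = 16
Q* = 4
Min AC = 160/4 + 29 + 10*4
Min AC = 40 + 29 + 40 = 109

109


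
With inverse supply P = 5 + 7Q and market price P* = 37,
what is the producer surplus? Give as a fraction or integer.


Minimum supply price (at Q=0): P_min = 5
Quantity supplied at P* = 37:
Q* = (37 - 5)/7 = 32/7
PS = (1/2) * Q* * (P* - P_min)
PS = (1/2) * 32/7 * (37 - 5)
PS = (1/2) * 32/7 * 32 = 512/7

512/7


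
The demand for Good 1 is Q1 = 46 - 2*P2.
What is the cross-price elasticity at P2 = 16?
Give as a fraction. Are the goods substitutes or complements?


dQ1/dP2 = -2
At P2 = 16: Q1 = 46 - 2*16 = 14
Exy = (dQ1/dP2)(P2/Q1) = -2 * 16 / 14 = -16/7
Since Exy < 0, the goods are complements.

-16/7 (complements)


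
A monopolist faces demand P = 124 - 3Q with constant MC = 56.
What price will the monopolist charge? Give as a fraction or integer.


MR = 124 - 6Q
Set MR = MC: 124 - 6Q = 56
Q* = 34/3
Substitute into demand:
P* = 124 - 3*34/3 = 90

90


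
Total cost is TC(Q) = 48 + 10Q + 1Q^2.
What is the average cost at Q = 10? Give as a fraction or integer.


TC(10) = 48 + 10*10 + 1*10^2
TC(10) = 48 + 100 + 100 = 248
AC = TC/Q = 248/10 = 124/5

124/5


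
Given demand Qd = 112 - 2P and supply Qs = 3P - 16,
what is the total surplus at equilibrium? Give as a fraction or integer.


Find equilibrium: 112 - 2P = 3P - 16
112 + 16 = 5P
P* = 128/5 = 128/5
Q* = 3*128/5 - 16 = 304/5
Inverse demand: P = 56 - Q/2, so P_max = 56
Inverse supply: P = 16/3 + Q/3, so P_min = 16/3
CS = (1/2) * 304/5 * (56 - 128/5) = 23104/25
PS = (1/2) * 304/5 * (128/5 - 16/3) = 46208/75
TS = CS + PS = 23104/25 + 46208/75 = 23104/15

23104/15


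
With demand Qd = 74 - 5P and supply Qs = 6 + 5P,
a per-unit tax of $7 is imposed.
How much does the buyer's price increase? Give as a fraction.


With a per-unit tax, the buyer's price increase depends on relative slopes.
Supply slope: d = 5, Demand slope: b = 5
Buyer's price increase = d * tax / (b + d)
= 5 * 7 / (5 + 5)
= 35 / 10 = 7/2

7/2


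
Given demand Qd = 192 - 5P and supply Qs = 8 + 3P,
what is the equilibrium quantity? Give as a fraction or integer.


First find equilibrium price:
192 - 5P = 8 + 3P
P* = 184/8 = 23
Then substitute into demand:
Q* = 192 - 5 * 23 = 77

77


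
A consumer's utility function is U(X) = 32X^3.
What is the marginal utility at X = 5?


MU = dU/dX = 32*3*X^(3-1)
MU = 96*X^2
At X = 5:
MU = 96 * 5^2
MU = 96 * 25 = 2400

2400


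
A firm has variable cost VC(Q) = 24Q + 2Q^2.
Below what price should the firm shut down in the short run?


AVC(Q) = VC(Q)/Q = 24 + 2Q
AVC is increasing in Q, so minimum AVC is at Q -> 0+.
Min AVC = 24
The firm should shut down if P < 24.

24


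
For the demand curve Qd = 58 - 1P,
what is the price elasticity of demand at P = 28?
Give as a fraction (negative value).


dQ/dP = -1
At P = 28: Q = 58 - 1*28 = 30
E = (dQ/dP)(P/Q) = (-1)(28/30) = -14/15

-14/15


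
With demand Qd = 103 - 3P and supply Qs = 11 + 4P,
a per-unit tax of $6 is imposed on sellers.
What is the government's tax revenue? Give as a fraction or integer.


With tax on sellers, new supply: Qs' = 11 + 4(P - 6)
= 4P - 13
New equilibrium quantity:
Q_new = 373/7
Tax revenue = tax * Q_new = 6 * 373/7 = 2238/7

2238/7


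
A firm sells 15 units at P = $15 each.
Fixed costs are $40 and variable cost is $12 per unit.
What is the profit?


Total Revenue = P * Q = 15 * 15 = $225
Total Cost = FC + VC*Q = 40 + 12*15 = $220
Profit = TR - TC = 225 - 220 = $5

$5


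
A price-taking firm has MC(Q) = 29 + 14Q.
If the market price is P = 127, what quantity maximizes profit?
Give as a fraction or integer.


In perfect competition, profit is maximized where P = MC.
127 = 29 + 14Q
98 = 14Q
Q* = 98/14 = 7

7


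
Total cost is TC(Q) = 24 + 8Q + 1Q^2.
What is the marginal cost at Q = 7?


MC = dTC/dQ = 8 + 2*1*Q
At Q = 7:
MC = 8 + 2*7
MC = 8 + 14 = 22

22


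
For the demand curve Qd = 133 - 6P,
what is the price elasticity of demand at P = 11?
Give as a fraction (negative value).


dQ/dP = -6
At P = 11: Q = 133 - 6*11 = 67
E = (dQ/dP)(P/Q) = (-6)(11/67) = -66/67

-66/67


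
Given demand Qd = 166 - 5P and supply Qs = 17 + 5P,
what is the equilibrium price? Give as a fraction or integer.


At equilibrium, Qd = Qs.
166 - 5P = 17 + 5P
166 - 17 = 5P + 5P
149 = 10P
P* = 149/10 = 149/10

149/10


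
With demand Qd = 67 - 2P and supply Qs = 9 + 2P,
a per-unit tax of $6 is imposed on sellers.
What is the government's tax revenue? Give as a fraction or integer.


With tax on sellers, new supply: Qs' = 9 + 2(P - 6)
= 2P - 3
New equilibrium quantity:
Q_new = 32
Tax revenue = tax * Q_new = 6 * 32 = 192

192


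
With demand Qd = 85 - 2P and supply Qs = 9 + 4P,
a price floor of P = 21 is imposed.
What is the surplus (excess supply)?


At P = 21:
Qd = 85 - 2*21 = 43
Qs = 9 + 4*21 = 93
Surplus = Qs - Qd = 93 - 43 = 50

50


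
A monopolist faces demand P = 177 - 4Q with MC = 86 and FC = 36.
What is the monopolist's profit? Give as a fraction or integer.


MR = MC: 177 - 8Q = 86
Q* = 91/8
P* = 177 - 4*91/8 = 263/2
Profit = (P* - MC)*Q* - FC
= (263/2 - 86)*91/8 - 36
= 91/2*91/8 - 36
= 8281/16 - 36 = 7705/16

7705/16


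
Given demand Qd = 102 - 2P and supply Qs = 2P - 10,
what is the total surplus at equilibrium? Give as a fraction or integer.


Find equilibrium: 102 - 2P = 2P - 10
102 + 10 = 4P
P* = 112/4 = 28
Q* = 2*28 - 10 = 46
Inverse demand: P = 51 - Q/2, so P_max = 51
Inverse supply: P = 5 + Q/2, so P_min = 5
CS = (1/2) * 46 * (51 - 28) = 529
PS = (1/2) * 46 * (28 - 5) = 529
TS = CS + PS = 529 + 529 = 1058

1058


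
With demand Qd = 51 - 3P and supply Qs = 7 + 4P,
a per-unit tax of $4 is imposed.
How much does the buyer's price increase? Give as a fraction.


With a per-unit tax, the buyer's price increase depends on relative slopes.
Supply slope: d = 4, Demand slope: b = 3
Buyer's price increase = d * tax / (b + d)
= 4 * 4 / (3 + 4)
= 16 / 7 = 16/7

16/7


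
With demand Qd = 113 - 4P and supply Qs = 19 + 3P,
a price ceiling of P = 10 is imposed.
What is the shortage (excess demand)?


At P = 10:
Qd = 113 - 4*10 = 73
Qs = 19 + 3*10 = 49
Shortage = Qd - Qs = 73 - 49 = 24

24


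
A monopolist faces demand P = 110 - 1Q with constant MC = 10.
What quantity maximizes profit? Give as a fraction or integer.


TR = P*Q = (110 - 1Q)Q = 110Q - 1Q^2
MR = dTR/dQ = 110 - 2Q
Set MR = MC:
110 - 2Q = 10
100 = 2Q
Q* = 100/2 = 50

50


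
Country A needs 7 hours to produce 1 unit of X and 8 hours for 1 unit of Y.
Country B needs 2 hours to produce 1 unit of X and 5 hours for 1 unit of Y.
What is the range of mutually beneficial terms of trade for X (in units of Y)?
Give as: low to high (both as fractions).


Opportunity cost of X for Country A = hours_X / hours_Y = 7/8 = 7/8 units of Y
Opportunity cost of X for Country B = hours_X / hours_Y = 2/5 = 2/5 units of Y
Terms of trade must be between the two opportunity costs.
Range: 2/5 to 7/8

2/5 to 7/8


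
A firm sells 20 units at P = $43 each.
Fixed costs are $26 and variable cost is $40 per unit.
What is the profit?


Total Revenue = P * Q = 43 * 20 = $860
Total Cost = FC + VC*Q = 26 + 40*20 = $826
Profit = TR - TC = 860 - 826 = $34

$34


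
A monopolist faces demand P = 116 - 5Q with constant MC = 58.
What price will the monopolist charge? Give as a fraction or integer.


MR = 116 - 10Q
Set MR = MC: 116 - 10Q = 58
Q* = 29/5
Substitute into demand:
P* = 116 - 5*29/5 = 87

87


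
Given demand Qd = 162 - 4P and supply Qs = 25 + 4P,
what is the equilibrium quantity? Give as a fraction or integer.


First find equilibrium price:
162 - 4P = 25 + 4P
P* = 137/8 = 137/8
Then substitute into demand:
Q* = 162 - 4 * 137/8 = 187/2

187/2


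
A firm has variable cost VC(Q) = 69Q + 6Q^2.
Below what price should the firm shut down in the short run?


AVC(Q) = VC(Q)/Q = 69 + 6Q
AVC is increasing in Q, so minimum AVC is at Q -> 0+.
Min AVC = 69
The firm should shut down if P < 69.

69


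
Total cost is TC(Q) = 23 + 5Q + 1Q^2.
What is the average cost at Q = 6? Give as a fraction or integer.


TC(6) = 23 + 5*6 + 1*6^2
TC(6) = 23 + 30 + 36 = 89
AC = TC/Q = 89/6 = 89/6

89/6


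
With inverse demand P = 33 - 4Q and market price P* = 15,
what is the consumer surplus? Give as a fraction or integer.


Maximum willingness to pay (at Q=0): P_max = 33
Quantity demanded at P* = 15:
Q* = (33 - 15)/4 = 9/2
CS = (1/2) * Q* * (P_max - P*)
CS = (1/2) * 9/2 * (33 - 15)
CS = (1/2) * 9/2 * 18 = 81/2

81/2


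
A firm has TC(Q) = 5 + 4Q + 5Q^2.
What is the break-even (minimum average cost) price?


AC(Q) = 5/Q + 4 + 5Q
To minimize: dAC/dQ = -5/Q^2 + 5 = 0
Q^2 = 5/5 = 1
Q* = 1
Min AC = 5/1 + 4 + 5*1
Min AC = 5 + 4 + 5 = 14

14


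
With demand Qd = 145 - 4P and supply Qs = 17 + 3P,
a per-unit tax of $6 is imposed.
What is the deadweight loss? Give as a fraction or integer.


Pre-tax equilibrium quantity: Q* = 503/7
Post-tax equilibrium quantity: Q_tax = 431/7
Reduction in quantity: Q* - Q_tax = 72/7
DWL = (1/2) * tax * (Q* - Q_tax)
DWL = (1/2) * 6 * 72/7 = 216/7

216/7


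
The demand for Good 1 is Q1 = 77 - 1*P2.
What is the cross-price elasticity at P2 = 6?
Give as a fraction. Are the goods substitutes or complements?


dQ1/dP2 = -1
At P2 = 6: Q1 = 77 - 1*6 = 71
Exy = (dQ1/dP2)(P2/Q1) = -1 * 6 / 71 = -6/71
Since Exy < 0, the goods are complements.

-6/71 (complements)


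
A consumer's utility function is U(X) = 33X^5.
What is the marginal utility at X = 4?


MU = dU/dX = 33*5*X^(5-1)
MU = 165*X^4
At X = 4:
MU = 165 * 4^4
MU = 165 * 256 = 42240

42240


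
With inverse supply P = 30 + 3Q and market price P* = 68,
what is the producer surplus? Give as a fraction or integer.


Minimum supply price (at Q=0): P_min = 30
Quantity supplied at P* = 68:
Q* = (68 - 30)/3 = 38/3
PS = (1/2) * Q* * (P* - P_min)
PS = (1/2) * 38/3 * (68 - 30)
PS = (1/2) * 38/3 * 38 = 722/3

722/3


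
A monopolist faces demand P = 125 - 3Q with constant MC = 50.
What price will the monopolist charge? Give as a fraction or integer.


MR = 125 - 6Q
Set MR = MC: 125 - 6Q = 50
Q* = 25/2
Substitute into demand:
P* = 125 - 3*25/2 = 175/2

175/2


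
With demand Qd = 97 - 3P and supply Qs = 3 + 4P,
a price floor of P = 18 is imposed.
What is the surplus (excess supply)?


At P = 18:
Qd = 97 - 3*18 = 43
Qs = 3 + 4*18 = 75
Surplus = Qs - Qd = 75 - 43 = 32

32


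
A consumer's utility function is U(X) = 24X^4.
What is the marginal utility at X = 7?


MU = dU/dX = 24*4*X^(4-1)
MU = 96*X^3
At X = 7:
MU = 96 * 7^3
MU = 96 * 343 = 32928

32928


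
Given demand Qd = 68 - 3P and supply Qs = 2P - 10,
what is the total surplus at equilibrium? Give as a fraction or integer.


Find equilibrium: 68 - 3P = 2P - 10
68 + 10 = 5P
P* = 78/5 = 78/5
Q* = 2*78/5 - 10 = 106/5
Inverse demand: P = 68/3 - Q/3, so P_max = 68/3
Inverse supply: P = 5 + Q/2, so P_min = 5
CS = (1/2) * 106/5 * (68/3 - 78/5) = 5618/75
PS = (1/2) * 106/5 * (78/5 - 5) = 2809/25
TS = CS + PS = 5618/75 + 2809/25 = 2809/15

2809/15


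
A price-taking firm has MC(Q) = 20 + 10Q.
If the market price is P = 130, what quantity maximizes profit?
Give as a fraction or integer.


In perfect competition, profit is maximized where P = MC.
130 = 20 + 10Q
110 = 10Q
Q* = 110/10 = 11

11


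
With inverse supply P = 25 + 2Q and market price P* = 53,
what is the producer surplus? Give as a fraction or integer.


Minimum supply price (at Q=0): P_min = 25
Quantity supplied at P* = 53:
Q* = (53 - 25)/2 = 14
PS = (1/2) * Q* * (P* - P_min)
PS = (1/2) * 14 * (53 - 25)
PS = (1/2) * 14 * 28 = 196

196


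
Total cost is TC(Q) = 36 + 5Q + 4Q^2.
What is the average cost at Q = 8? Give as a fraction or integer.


TC(8) = 36 + 5*8 + 4*8^2
TC(8) = 36 + 40 + 256 = 332
AC = TC/Q = 332/8 = 83/2

83/2


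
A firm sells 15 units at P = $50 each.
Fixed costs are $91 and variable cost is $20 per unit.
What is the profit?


Total Revenue = P * Q = 50 * 15 = $750
Total Cost = FC + VC*Q = 91 + 20*15 = $391
Profit = TR - TC = 750 - 391 = $359

$359


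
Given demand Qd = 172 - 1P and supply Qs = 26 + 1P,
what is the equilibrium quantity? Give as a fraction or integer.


First find equilibrium price:
172 - 1P = 26 + 1P
P* = 146/2 = 73
Then substitute into demand:
Q* = 172 - 1 * 73 = 99

99


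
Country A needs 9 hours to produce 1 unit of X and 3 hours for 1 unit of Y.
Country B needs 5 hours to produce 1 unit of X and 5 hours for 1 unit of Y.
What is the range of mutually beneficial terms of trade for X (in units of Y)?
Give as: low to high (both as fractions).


Opportunity cost of X for Country A = hours_X / hours_Y = 9/3 = 3 units of Y
Opportunity cost of X for Country B = hours_X / hours_Y = 5/5 = 1 units of Y
Terms of trade must be between the two opportunity costs.
Range: 1 to 3

1 to 3


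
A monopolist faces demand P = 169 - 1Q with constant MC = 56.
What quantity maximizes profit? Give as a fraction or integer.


TR = P*Q = (169 - 1Q)Q = 169Q - 1Q^2
MR = dTR/dQ = 169 - 2Q
Set MR = MC:
169 - 2Q = 56
113 = 2Q
Q* = 113/2 = 113/2

113/2


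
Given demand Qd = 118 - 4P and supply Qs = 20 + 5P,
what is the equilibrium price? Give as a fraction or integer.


At equilibrium, Qd = Qs.
118 - 4P = 20 + 5P
118 - 20 = 4P + 5P
98 = 9P
P* = 98/9 = 98/9

98/9


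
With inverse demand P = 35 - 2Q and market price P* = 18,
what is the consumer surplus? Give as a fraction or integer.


Maximum willingness to pay (at Q=0): P_max = 35
Quantity demanded at P* = 18:
Q* = (35 - 18)/2 = 17/2
CS = (1/2) * Q* * (P_max - P*)
CS = (1/2) * 17/2 * (35 - 18)
CS = (1/2) * 17/2 * 17 = 289/4

289/4


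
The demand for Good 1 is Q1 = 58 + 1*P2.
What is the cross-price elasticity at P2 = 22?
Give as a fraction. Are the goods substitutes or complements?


dQ1/dP2 = 1
At P2 = 22: Q1 = 58 + 1*22 = 80
Exy = (dQ1/dP2)(P2/Q1) = 1 * 22 / 80 = 11/40
Since Exy > 0, the goods are substitutes.

11/40 (substitutes)


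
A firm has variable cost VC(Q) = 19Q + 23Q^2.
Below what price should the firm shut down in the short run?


AVC(Q) = VC(Q)/Q = 19 + 23Q
AVC is increasing in Q, so minimum AVC is at Q -> 0+.
Min AVC = 19
The firm should shut down if P < 19.

19


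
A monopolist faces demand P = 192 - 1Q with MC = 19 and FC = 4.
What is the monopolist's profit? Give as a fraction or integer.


MR = MC: 192 - 2Q = 19
Q* = 173/2
P* = 192 - 1*173/2 = 211/2
Profit = (P* - MC)*Q* - FC
= (211/2 - 19)*173/2 - 4
= 173/2*173/2 - 4
= 29929/4 - 4 = 29913/4

29913/4


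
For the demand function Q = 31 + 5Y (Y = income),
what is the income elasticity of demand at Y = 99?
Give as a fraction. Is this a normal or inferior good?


dQ/dY = 5
At Y = 99: Q = 31 + 5*99 = 526
Ey = (dQ/dY)(Y/Q) = 5 * 99 / 526 = 495/526
Since Ey > 0, this is a normal good.

495/526 (normal good)


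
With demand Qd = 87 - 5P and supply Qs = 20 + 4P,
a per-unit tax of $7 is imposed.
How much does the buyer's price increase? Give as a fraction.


With a per-unit tax, the buyer's price increase depends on relative slopes.
Supply slope: d = 4, Demand slope: b = 5
Buyer's price increase = d * tax / (b + d)
= 4 * 7 / (5 + 4)
= 28 / 9 = 28/9

28/9


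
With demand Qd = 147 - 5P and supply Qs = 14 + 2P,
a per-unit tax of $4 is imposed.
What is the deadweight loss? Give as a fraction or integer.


Pre-tax equilibrium quantity: Q* = 52
Post-tax equilibrium quantity: Q_tax = 324/7
Reduction in quantity: Q* - Q_tax = 40/7
DWL = (1/2) * tax * (Q* - Q_tax)
DWL = (1/2) * 4 * 40/7 = 80/7

80/7


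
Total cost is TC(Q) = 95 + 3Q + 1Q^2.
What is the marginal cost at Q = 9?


MC = dTC/dQ = 3 + 2*1*Q
At Q = 9:
MC = 3 + 2*9
MC = 3 + 18 = 21

21


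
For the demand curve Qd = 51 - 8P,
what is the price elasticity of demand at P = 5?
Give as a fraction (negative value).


dQ/dP = -8
At P = 5: Q = 51 - 8*5 = 11
E = (dQ/dP)(P/Q) = (-8)(5/11) = -40/11

-40/11


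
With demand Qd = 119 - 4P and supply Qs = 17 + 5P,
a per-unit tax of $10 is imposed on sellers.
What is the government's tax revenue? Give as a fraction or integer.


With tax on sellers, new supply: Qs' = 17 + 5(P - 10)
= 5P - 33
New equilibrium quantity:
Q_new = 463/9
Tax revenue = tax * Q_new = 10 * 463/9 = 4630/9

4630/9


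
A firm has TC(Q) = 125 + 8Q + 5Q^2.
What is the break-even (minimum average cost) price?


AC(Q) = 125/Q + 8 + 5Q
To minimize: dAC/dQ = -125/Q^2 + 5 = 0
Q^2 = 125/5 = 25
Q* = 5
Min AC = 125/5 + 8 + 5*5
Min AC = 25 + 8 + 25 = 58

58


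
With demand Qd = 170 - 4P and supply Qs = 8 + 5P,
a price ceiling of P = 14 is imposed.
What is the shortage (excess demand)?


At P = 14:
Qd = 170 - 4*14 = 114
Qs = 8 + 5*14 = 78
Shortage = Qd - Qs = 114 - 78 = 36

36


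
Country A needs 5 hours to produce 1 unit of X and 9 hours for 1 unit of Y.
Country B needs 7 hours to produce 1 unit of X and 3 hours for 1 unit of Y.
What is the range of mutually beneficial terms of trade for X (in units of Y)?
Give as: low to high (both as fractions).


Opportunity cost of X for Country A = hours_X / hours_Y = 5/9 = 5/9 units of Y
Opportunity cost of X for Country B = hours_X / hours_Y = 7/3 = 7/3 units of Y
Terms of trade must be between the two opportunity costs.
Range: 5/9 to 7/3

5/9 to 7/3


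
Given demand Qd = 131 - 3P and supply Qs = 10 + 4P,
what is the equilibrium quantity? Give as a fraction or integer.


First find equilibrium price:
131 - 3P = 10 + 4P
P* = 121/7 = 121/7
Then substitute into demand:
Q* = 131 - 3 * 121/7 = 554/7

554/7


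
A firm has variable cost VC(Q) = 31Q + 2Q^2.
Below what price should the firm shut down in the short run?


AVC(Q) = VC(Q)/Q = 31 + 2Q
AVC is increasing in Q, so minimum AVC is at Q -> 0+.
Min AVC = 31
The firm should shut down if P < 31.

31


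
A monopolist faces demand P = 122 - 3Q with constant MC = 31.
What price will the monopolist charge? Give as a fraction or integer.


MR = 122 - 6Q
Set MR = MC: 122 - 6Q = 31
Q* = 91/6
Substitute into demand:
P* = 122 - 3*91/6 = 153/2

153/2


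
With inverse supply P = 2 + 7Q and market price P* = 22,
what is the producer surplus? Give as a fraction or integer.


Minimum supply price (at Q=0): P_min = 2
Quantity supplied at P* = 22:
Q* = (22 - 2)/7 = 20/7
PS = (1/2) * Q* * (P* - P_min)
PS = (1/2) * 20/7 * (22 - 2)
PS = (1/2) * 20/7 * 20 = 200/7

200/7


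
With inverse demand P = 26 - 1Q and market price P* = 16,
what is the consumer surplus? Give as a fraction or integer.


Maximum willingness to pay (at Q=0): P_max = 26
Quantity demanded at P* = 16:
Q* = (26 - 16)/1 = 10
CS = (1/2) * Q* * (P_max - P*)
CS = (1/2) * 10 * (26 - 16)
CS = (1/2) * 10 * 10 = 50

50
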